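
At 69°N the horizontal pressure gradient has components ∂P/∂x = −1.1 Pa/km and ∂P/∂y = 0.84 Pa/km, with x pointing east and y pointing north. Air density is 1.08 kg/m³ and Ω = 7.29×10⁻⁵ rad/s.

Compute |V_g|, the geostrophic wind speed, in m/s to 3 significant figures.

9.41 m/s

Coriolis parameter at 69°N:
f = 2Ω sin φ = 2 × 7.29×10⁻⁵ × sin 69° = 1.36×10⁻⁴ s⁻¹
Component geostrophic relations (x east, y north):
u_g = −(1/(fρ)) ∂P/∂y,  v_g = (1/(fρ)) ∂P/∂x
u_g = −(0.84×10⁻³)/(1.36×10⁻⁴ × 1.08) = −5.71 m/s;  v_g = (−1.1×10⁻³)/(1.36×10⁻⁴ × 1.08) = −7.48 m/s
|V_g| = √(u_g² + v_g²) = 9.41 m/s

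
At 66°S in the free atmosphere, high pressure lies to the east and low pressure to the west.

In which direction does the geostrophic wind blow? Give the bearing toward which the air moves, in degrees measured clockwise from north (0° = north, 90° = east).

180°

The pressure-gradient force points toward the west (bearing 270°).
Geostrophic balance: in the Southern Hemisphere the Coriolis force deflects motion to the left, so the geostrophic wind blows 90° to the left of the pressure-gradient force (low pressure on the right).
Rotating 270° by 90° counterclockwise gives 180° — the wind blows toward the south.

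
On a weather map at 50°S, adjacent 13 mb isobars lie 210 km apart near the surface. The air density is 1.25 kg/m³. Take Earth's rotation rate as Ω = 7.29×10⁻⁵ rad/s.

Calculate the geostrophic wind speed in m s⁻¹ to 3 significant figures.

Coriolis parameter at 50°S:
f = 2Ω sin φ = 2 × 7.29×10⁻⁵ × sin 50° = 1.12×10⁻⁴ s⁻¹
Pressure gradient: |∂P/∂n| = 1300 Pa / 210000 m = 6.19×10⁻³ Pa/m
Geostrophic balance (pressure-gradient force = Coriolis force):
V_g = (1/(fρ)) |∂P/∂n| = 6.19×10⁻³ / (1.12×10⁻⁴ × 1.25) = 44.3 m/s

44.3 m s⁻¹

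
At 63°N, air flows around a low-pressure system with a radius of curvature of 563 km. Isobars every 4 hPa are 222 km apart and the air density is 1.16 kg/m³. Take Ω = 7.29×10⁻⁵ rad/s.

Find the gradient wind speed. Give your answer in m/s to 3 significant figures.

10.5 m/s

Coriolis parameter at 63°N:
f = 2Ω sin φ = 2 × 7.29×10⁻⁵ × sin 63° = 1.30×10⁻⁴ s⁻¹
Pressure gradient: |∂P/∂n| = 400 Pa / 222000 m = 1.80×10⁻³ Pa/m
Geostrophic speed: V_g = |∂P/∂n|/(fρ) = 1.80×10⁻³/(1.30×10⁻⁴ × 1.16) = 12.0 m/s
Around a low, centrifugal force acts outward with Coriolis, so pressure-gradient force balances both:
(1/ρ)|∂P/∂n| = fV + V²/R  →  V² + fR·V − fR·V_g = 0
With fR = 1.30×10⁻⁴ × 563×10³ m = 73.1 m/s:
V = [−fR + √((fR)² + 4 fR V_g)]/2 = [−73.1 + √(73.1² + 4×73.1×12)]/2 = 10.5 m/s
Subgeostrophic (V < V_g = 12 m/s), as expected around a low.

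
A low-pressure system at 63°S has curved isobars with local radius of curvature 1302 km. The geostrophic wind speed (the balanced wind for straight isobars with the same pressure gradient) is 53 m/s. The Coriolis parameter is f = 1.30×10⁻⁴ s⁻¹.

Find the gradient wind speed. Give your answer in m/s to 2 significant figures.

Around a low, centrifugal force acts outward with Coriolis, so pressure-gradient force balances both:
(1/ρ)|∂P/∂n| = fV + V²/R  →  V² + fR·V − fR·V_g = 0
With fR = 1.30×10⁻⁴ × 1302×10³ m = 169 m/s:
V = [−fR + √((fR)² + 4 fR V_g)]/2 = [−169 + √(169² + 4×169×53)]/2 = 42.4 m/s
Subgeostrophic (V < V_g = 53 m/s), as expected around a low.

42 m/s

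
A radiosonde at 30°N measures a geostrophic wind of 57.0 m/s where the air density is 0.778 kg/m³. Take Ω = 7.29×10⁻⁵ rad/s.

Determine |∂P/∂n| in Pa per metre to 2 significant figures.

Coriolis parameter at 30°N:
f = 2Ω sin φ = 2 × 7.29×10⁻⁵ × sin 30° = 7.29×10⁻⁵ s⁻¹
Geostrophic balance rearranged: |∂P/∂n| = f ρ V_g
|∂P/∂n| = 7.29×10⁻⁵ × 0.778 × 57.0 = 3.23×10⁻³ Pa/m

3.2×10⁻³ Pa/m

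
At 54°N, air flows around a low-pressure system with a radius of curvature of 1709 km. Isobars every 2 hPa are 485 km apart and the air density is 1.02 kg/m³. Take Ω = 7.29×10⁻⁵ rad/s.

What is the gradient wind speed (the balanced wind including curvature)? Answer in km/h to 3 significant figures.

12.1 km/h

Coriolis parameter at 54°N:
f = 2Ω sin φ = 2 × 7.29×10⁻⁵ × sin 54° = 1.18×10⁻⁴ s⁻¹
Pressure gradient: |∂P/∂n| = 200 Pa / 485000 m = 4.12×10⁻⁴ Pa/m
Geostrophic speed: V_g = |∂P/∂n|/(fρ) = 4.12×10⁻⁴/(1.18×10⁻⁴ × 1.02) = 3.43 m/s
Around a low, centrifugal force acts outward with Coriolis, so pressure-gradient force balances both:
(1/ρ)|∂P/∂n| = fV + V²/R  →  V² + fR·V − fR·V_g = 0
With fR = 1.18×10⁻⁴ × 1709×10³ m = 202 m/s:
V = [−fR + √((fR)² + 4 fR V_g)]/2 = [−202 + √(202² + 4×202×3.43)]/2 = 3.37 m/s
Subgeostrophic (V < V_g = 3.43 m/s), as expected around a low.
Converting: 3.37 m/s × 3.6 = 12.1 km/h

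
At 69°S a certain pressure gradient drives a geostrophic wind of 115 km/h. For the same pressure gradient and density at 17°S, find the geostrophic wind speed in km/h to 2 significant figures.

370 km/h

With the same pressure gradient and density, V_g ∝ 1/f ∝ 1/sin φ.
V₂ = V₁ · sin φ₁ / sin φ₂ = 115 × sin 69° / sin 17°
V₂ = 115 × 0.9336/0.2924 = 370 km/h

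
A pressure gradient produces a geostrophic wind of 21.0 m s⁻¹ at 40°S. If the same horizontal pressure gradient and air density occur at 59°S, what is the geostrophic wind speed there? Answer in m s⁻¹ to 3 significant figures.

15.7 m s⁻¹

With the same pressure gradient and density, V_g ∝ 1/f ∝ 1/sin φ.
V₂ = V₁ · sin φ₁ / sin φ₂ = 21.0 × sin 40° / sin 59°
V₂ = 21.0 × 0.6428/0.8572 = 15.7 m s⁻¹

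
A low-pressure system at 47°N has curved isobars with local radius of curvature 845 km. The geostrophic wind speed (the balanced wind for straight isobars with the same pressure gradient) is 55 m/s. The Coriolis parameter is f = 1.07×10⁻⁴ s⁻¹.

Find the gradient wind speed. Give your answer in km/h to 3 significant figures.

Around a low, centrifugal force acts outward with Coriolis, so pressure-gradient force balances both:
(1/ρ)|∂P/∂n| = fV + V²/R  →  V² + fR·V − fR·V_g = 0
With fR = 1.07×10⁻⁴ × 845×10³ m = 90.4 m/s:
V = [−fR + √((fR)² + 4 fR V_g)]/2 = [−90.4 + √(90.4² + 4×90.4×55)]/2 = 38.6 m/s
Subgeostrophic (V < V_g = 55 m/s), as expected around a low.
Converting: 38.6 m/s × 3.6 = 139 km/h

139 km/h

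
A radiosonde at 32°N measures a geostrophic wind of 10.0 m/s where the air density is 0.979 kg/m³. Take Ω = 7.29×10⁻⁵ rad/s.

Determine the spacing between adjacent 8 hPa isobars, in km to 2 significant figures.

1100 km

Coriolis parameter at 32°N:
f = 2Ω sin φ = 2 × 7.29×10⁻⁵ × sin 32° = 7.73×10⁻⁵ s⁻¹
Geostrophic balance rearranged: |∂P/∂n| = f ρ V_g
|∂P/∂n| = 7.73×10⁻⁵ × 0.979 × 10.0 = 7.56×10⁻⁴ Pa/m
Isobar spacing: Δn = ΔP/|∂P/∂n| = 800 Pa / 7.56×10⁻⁴ Pa/m = 1057645 m ≈ 1100 km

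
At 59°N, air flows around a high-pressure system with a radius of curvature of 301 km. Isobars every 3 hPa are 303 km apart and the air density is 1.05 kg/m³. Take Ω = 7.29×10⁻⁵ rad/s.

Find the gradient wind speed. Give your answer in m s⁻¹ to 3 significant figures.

Coriolis parameter at 59°N:
f = 2Ω sin φ = 2 × 7.29×10⁻⁵ × sin 59° = 1.25×10⁻⁴ s⁻¹
Pressure gradient: |∂P/∂n| = 300 Pa / 303000 m = 9.90×10⁻⁴ Pa/m
Geostrophic speed: V_g = |∂P/∂n|/(fρ) = 9.90×10⁻⁴/(1.25×10⁻⁴ × 1.05) = 7.55 m/s
Around a high, pressure-gradient force acts outward with centrifugal, so Coriolis balances both:
fV = (1/ρ)|∂P/∂n| + V²/R  →  V² − fR·V + fR·V_g = 0
With fR = 1.25×10⁻⁴ × 301×10³ m = 37.6 m/s:
V = [fR − √((fR)² − 4 fR V_g)]/2 = [37.6 − √(37.6² − 4×37.6×7.55)]/2 = 10.4 m/s
Supergeostrophic (V > V_g = 7.55 m/s), as expected around a high.

10.4 m s⁻¹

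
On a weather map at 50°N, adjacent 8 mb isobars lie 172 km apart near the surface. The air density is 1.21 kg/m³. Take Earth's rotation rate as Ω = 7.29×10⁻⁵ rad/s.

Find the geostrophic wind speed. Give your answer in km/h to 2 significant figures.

120 km/h

Coriolis parameter at 50°N:
f = 2Ω sin φ = 2 × 7.29×10⁻⁵ × sin 50° = 1.12×10⁻⁴ s⁻¹
Pressure gradient: |∂P/∂n| = 800 Pa / 172000 m = 4.65×10⁻³ Pa/m
Geostrophic balance (pressure-gradient force = Coriolis force):
V_g = (1/(fρ)) |∂P/∂n| = 4.65×10⁻³ / (1.12×10⁻⁴ × 1.21) = 34.4 m/s
Converting: 34.4 m/s × 3.6 = 120 km/h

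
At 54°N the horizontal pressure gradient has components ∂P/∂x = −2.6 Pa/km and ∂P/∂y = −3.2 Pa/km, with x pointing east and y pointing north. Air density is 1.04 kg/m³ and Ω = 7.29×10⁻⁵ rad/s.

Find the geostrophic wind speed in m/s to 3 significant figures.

33.6 m/s

Coriolis parameter at 54°N:
f = 2Ω sin φ = 2 × 7.29×10⁻⁵ × sin 54° = 1.18×10⁻⁴ s⁻¹
Component geostrophic relations (x east, y north):
u_g = −(1/(fρ)) ∂P/∂y,  v_g = (1/(fρ)) ∂P/∂x
u_g = −(−3.2×10⁻³)/(1.18×10⁻⁴ × 1.04) = 26.1 m/s;  v_g = (−2.6×10⁻³)/(1.18×10⁻⁴ × 1.04) = −21.2 m/s
|V_g| = √(u_g² + v_g²) = 33.6 m/s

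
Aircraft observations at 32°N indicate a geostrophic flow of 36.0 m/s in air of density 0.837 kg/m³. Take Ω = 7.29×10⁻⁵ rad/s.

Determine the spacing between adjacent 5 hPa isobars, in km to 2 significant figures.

210 km

Coriolis parameter at 32°N:
f = 2Ω sin φ = 2 × 7.29×10⁻⁵ × sin 32° = 7.73×10⁻⁵ s⁻¹
Geostrophic balance rearranged: |∂P/∂n| = f ρ V_g
|∂P/∂n| = 7.73×10⁻⁵ × 0.837 × 36.0 = 2.33×10⁻³ Pa/m
Isobar spacing: Δn = ΔP/|∂P/∂n| = 500 Pa / 2.33×10⁻³ Pa/m = 214771 m ≈ 210 km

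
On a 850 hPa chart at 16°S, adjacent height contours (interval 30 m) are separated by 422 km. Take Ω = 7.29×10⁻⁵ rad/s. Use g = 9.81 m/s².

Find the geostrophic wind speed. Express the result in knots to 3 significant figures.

33.7 knots

Coriolis parameter at 16°S:
f = 2Ω sin φ = 2 × 7.29×10⁻⁵ × sin 16° = 4.02×10⁻⁵ s⁻¹
Height gradient: |∂Z/∂n| = 30 m / 422000 m = 7.11×10⁻⁵
On a pressure surface, geostrophic balance gives V_g = (g/f)|∂Z/∂n|:
V_g = 9.81 × 7.11×10⁻⁵ / 4.02×10⁻⁵ = 17.4 m/s
Converting: 17.4 m/s × 1.944 = 33.7 knots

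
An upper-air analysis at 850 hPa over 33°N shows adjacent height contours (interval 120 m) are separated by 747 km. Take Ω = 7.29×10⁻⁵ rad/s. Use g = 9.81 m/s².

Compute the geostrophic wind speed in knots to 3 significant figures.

38.6 knots

Coriolis parameter at 33°N:
f = 2Ω sin φ = 2 × 7.29×10⁻⁵ × sin 33° = 7.94×10⁻⁵ s⁻¹
Height gradient: |∂Z/∂n| = 120 m / 747000 m = 1.61×10⁻⁴
On a pressure surface, geostrophic balance gives V_g = (g/f)|∂Z/∂n|:
V_g = 9.81 × 1.61×10⁻⁴ / 7.94×10⁻⁵ = 19.8 m/s
Converting: 19.8 m/s × 1.944 = 38.6 knots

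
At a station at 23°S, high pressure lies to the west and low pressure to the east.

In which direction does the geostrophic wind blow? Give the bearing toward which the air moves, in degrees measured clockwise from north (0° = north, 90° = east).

000°

The pressure-gradient force points toward the east (bearing 090°).
Geostrophic balance: in the Southern Hemisphere the Coriolis force deflects motion to the left, so the geostrophic wind blows 90° to the left of the pressure-gradient force (low pressure on the right).
Rotating 090° by 90° counterclockwise gives 000° — the wind blows toward the north.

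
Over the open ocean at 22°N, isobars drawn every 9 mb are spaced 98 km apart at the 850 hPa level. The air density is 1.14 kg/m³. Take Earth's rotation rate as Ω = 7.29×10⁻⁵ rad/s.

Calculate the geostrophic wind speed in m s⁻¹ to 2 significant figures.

Coriolis parameter at 22°N:
f = 2Ω sin φ = 2 × 7.29×10⁻⁵ × sin 22° = 5.46×10⁻⁵ s⁻¹
Pressure gradient: |∂P/∂n| = 900 Pa / 98000 m = 9.18×10⁻³ Pa/m
Geostrophic balance (pressure-gradient force = Coriolis force):
V_g = (1/(fρ)) |∂P/∂n| = 9.18×10⁻³ / (5.46×10⁻⁵ × 1.14) = 147 m/s

150 m s⁻¹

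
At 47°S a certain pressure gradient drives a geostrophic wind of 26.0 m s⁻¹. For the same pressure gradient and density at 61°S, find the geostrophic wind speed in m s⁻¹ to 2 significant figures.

With the same pressure gradient and density, V_g ∝ 1/f ∝ 1/sin φ.
V₂ = V₁ · sin φ₁ / sin φ₂ = 26.0 × sin 47° / sin 61°
V₂ = 26.0 × 0.7314/0.8746 = 22 m s⁻¹

22 m s⁻¹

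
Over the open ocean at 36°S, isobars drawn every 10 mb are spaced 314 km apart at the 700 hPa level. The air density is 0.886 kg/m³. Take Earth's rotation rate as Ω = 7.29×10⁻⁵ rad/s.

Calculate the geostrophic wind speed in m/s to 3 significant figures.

41.9 m/s

Coriolis parameter at 36°S:
f = 2Ω sin φ = 2 × 7.29×10⁻⁵ × sin 36° = 8.57×10⁻⁵ s⁻¹
Pressure gradient: |∂P/∂n| = 1000 Pa / 314000 m = 3.18×10⁻³ Pa/m
Geostrophic balance (pressure-gradient force = Coriolis force):
V_g = (1/(fρ)) |∂P/∂n| = 3.18×10⁻³ / (8.57×10⁻⁵ × 0.886) = 41.9 m/s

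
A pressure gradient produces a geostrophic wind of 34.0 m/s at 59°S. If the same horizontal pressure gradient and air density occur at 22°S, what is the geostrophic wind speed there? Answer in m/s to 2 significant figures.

With the same pressure gradient and density, V_g ∝ 1/f ∝ 1/sin φ.
V₂ = V₁ · sin φ₁ / sin φ₂ = 34.0 × sin 59° / sin 22°
V₂ = 34.0 × 0.8572/0.3746 = 78 m/s

78 m/s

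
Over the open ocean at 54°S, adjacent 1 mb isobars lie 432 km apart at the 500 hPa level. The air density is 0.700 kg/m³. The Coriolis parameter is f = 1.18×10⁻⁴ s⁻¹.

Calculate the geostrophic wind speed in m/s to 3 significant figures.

2.80 m/s

Pressure gradient: |∂P/∂n| = 100 Pa / 432000 m = 2.31×10⁻⁴ Pa/m
Geostrophic balance (pressure-gradient force = Coriolis force):
V_g = (1/(fρ)) |∂P/∂n| = 2.31×10⁻⁴ / (1.18×10⁻⁴ × 0.700) = 2.80 m/s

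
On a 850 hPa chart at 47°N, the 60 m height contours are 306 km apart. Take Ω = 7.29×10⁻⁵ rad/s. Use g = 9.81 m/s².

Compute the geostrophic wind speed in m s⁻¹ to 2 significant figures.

18 m s⁻¹

Coriolis parameter at 47°N:
f = 2Ω sin φ = 2 × 7.29×10⁻⁵ × sin 47° = 1.07×10⁻⁴ s⁻¹
Height gradient: |∂Z/∂n| = 60 m / 306000 m = 1.96×10⁻⁴
On a pressure surface, geostrophic balance gives V_g = (g/f)|∂Z/∂n|:
V_g = 9.81 × 1.96×10⁻⁴ / 1.07×10⁻⁴ = 18.0 m/s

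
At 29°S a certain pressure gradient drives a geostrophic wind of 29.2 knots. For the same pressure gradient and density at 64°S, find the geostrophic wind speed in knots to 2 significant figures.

16 knots

With the same pressure gradient and density, V_g ∝ 1/f ∝ 1/sin φ.
V₂ = V₁ · sin φ₁ / sin φ₂ = 29.2 × sin 29° / sin 64°
V₂ = 29.2 × 0.4848/0.8988 = 16 knots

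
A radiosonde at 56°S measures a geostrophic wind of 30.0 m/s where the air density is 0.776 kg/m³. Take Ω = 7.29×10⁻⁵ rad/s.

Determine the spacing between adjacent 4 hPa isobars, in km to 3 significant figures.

Coriolis parameter at 56°S:
f = 2Ω sin φ = 2 × 7.29×10⁻⁵ × sin 56° = 1.21×10⁻⁴ s⁻¹
Geostrophic balance rearranged: |∂P/∂n| = f ρ V_g
|∂P/∂n| = 1.21×10⁻⁴ × 0.776 × 30.0 = 2.81×10⁻³ Pa/m
Isobar spacing: Δn = ΔP/|∂P/∂n| = 400 Pa / 2.81×10⁻³ Pa/m = 142149 m ≈ 142 km

142 km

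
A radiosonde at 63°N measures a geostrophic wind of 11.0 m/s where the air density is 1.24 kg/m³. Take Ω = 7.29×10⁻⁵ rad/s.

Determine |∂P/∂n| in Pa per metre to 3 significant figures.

1.77×10⁻³ Pa/m

Coriolis parameter at 63°N:
f = 2Ω sin φ = 2 × 7.29×10⁻⁵ × sin 63° = 1.30×10⁻⁴ s⁻¹
Geostrophic balance rearranged: |∂P/∂n| = f ρ V_g
|∂P/∂n| = 1.30×10⁻⁴ × 1.24 × 11.0 = 1.77×10⁻³ Pa/m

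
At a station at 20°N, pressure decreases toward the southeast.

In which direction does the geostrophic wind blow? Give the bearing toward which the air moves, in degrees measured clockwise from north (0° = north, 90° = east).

225°

The pressure-gradient force points toward the southeast (bearing 135°).
Geostrophic balance: in the Northern Hemisphere the Coriolis force deflects motion to the right, so the geostrophic wind blows 90° to the right of the pressure-gradient force (low pressure on the left).
Rotating 135° by 90° clockwise gives 225° — the wind blows toward the southwest.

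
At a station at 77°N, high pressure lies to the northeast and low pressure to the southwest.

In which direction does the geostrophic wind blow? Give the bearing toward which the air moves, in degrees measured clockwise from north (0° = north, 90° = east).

315°

The pressure-gradient force points toward the southwest (bearing 225°).
Geostrophic balance: in the Northern Hemisphere the Coriolis force deflects motion to the right, so the geostrophic wind blows 90° to the right of the pressure-gradient force (low pressure on the left).
Rotating 225° by 90° clockwise gives 315° — the wind blows toward the northwest.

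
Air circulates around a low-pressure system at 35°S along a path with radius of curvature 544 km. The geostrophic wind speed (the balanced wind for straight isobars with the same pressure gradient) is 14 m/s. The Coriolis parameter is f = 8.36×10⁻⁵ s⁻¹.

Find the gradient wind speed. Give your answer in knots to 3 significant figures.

21.8 knots

Around a low, centrifugal force acts outward with Coriolis, so pressure-gradient force balances both:
(1/ρ)|∂P/∂n| = fV + V²/R  →  V² + fR·V − fR·V_g = 0
With fR = 8.36×10⁻⁵ × 544×10³ m = 45.5 m/s:
V = [−fR + √((fR)² + 4 fR V_g)]/2 = [−45.5 + √(45.5² + 4×45.5×14)]/2 = 11.2 m/s
Subgeostrophic (V < V_g = 14 m/s), as expected around a low.
Converting: 11.2 m/s × 1.944 = 21.8 knots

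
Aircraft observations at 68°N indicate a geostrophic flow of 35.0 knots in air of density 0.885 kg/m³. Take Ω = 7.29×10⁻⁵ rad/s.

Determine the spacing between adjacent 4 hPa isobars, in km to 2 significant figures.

Coriolis parameter at 68°N:
f = 2Ω sin φ = 2 × 7.29×10⁻⁵ × sin 68° = 1.35×10⁻⁴ s⁻¹
Wind speed in SI: 35.0 knots = 18.0 m/s
Geostrophic balance rearranged: |∂P/∂n| = f ρ V_g
|∂P/∂n| = 1.35×10⁻⁴ × 0.885 × 18.0 = 2.15×10⁻³ Pa/m
Isobar spacing: Δn = ΔP/|∂P/∂n| = 400 Pa / 2.15×10⁻³ Pa/m = 185689 m ≈ 190 km

190 km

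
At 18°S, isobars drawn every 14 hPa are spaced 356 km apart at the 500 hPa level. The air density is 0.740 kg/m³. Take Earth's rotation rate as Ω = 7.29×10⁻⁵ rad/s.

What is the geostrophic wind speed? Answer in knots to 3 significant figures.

Coriolis parameter at 18°S:
f = 2Ω sin φ = 2 × 7.29×10⁻⁵ × sin 18° = 4.51×10⁻⁵ s⁻¹
Pressure gradient: |∂P/∂n| = 1400 Pa / 356000 m = 3.93×10⁻³ Pa/m
Geostrophic balance (pressure-gradient force = Coriolis force):
V_g = (1/(fρ)) |∂P/∂n| = 3.93×10⁻³ / (4.51×10⁻⁵ × 0.740) = 118 m/s
Converting: 118 m/s × 1.944 = 229 knots

229 knots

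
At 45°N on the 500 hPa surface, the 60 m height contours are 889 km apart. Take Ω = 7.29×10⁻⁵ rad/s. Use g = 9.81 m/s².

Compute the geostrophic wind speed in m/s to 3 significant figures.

Coriolis parameter at 45°N:
f = 2Ω sin φ = 2 × 7.29×10⁻⁵ × sin 45° = 1.03×10⁻⁴ s⁻¹
Height gradient: |∂Z/∂n| = 60 m / 889000 m = 6.75×10⁻⁵
On a pressure surface, geostrophic balance gives V_g = (g/f)|∂Z/∂n|:
V_g = 9.81 × 6.75×10⁻⁵ / 1.03×10⁻⁴ = 6.42 m/s

6.42 m/s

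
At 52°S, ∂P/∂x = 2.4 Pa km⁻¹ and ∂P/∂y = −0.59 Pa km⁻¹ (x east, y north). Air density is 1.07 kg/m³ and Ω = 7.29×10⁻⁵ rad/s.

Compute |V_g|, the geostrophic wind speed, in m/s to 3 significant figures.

Coriolis parameter at 52°S:
f = 2Ω sin φ = 2 × 7.29×10⁻⁵ × sin 52° = 1.15×10⁻⁴ s⁻¹
In the Southern Hemisphere f is negative: f = −1.15×10⁻⁴ s⁻¹.
Component geostrophic relations (x east, y north):
u_g = −(1/(fρ)) ∂P/∂y,  v_g = (1/(fρ)) ∂P/∂x
u_g = −(−0.59×10⁻³)/(−1.15×10⁻⁴ × 1.07) = −4.80 m/s;  v_g = (2.4×10⁻³)/(−1.15×10⁻⁴ × 1.07) = −19.5 m/s
|V_g| = √(u_g² + v_g²) = 20.1 m/s

20.1 m/s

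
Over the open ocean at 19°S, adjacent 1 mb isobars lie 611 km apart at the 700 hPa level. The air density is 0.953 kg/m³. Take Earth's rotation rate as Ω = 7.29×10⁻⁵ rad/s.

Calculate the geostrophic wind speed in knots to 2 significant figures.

7.0 knots

Coriolis parameter at 19°S:
f = 2Ω sin φ = 2 × 7.29×10⁻⁵ × sin 19° = 4.75×10⁻⁵ s⁻¹
Pressure gradient: |∂P/∂n| = 100 Pa / 611000 m = 1.64×10⁻⁴ Pa/m
Geostrophic balance (pressure-gradient force = Coriolis force):
V_g = (1/(fρ)) |∂P/∂n| = 1.64×10⁻⁴ / (4.75×10⁻⁵ × 0.953) = 3.62 m/s
Converting: 3.62 m/s × 1.944 = 7.0 knots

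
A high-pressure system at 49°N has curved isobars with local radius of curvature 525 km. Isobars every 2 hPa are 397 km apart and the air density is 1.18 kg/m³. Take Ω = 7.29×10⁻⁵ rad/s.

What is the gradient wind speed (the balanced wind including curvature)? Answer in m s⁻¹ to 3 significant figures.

4.18 m s⁻¹

Coriolis parameter at 49°N:
f = 2Ω sin φ = 2 × 7.29×10⁻⁵ × sin 49° = 1.10×10⁻⁴ s⁻¹
Pressure gradient: |∂P/∂n| = 200 Pa / 397000 m = 5.04×10⁻⁴ Pa/m
Geostrophic speed: V_g = |∂P/∂n|/(fρ) = 5.04×10⁻⁴/(1.10×10⁻⁴ × 1.18) = 3.88 m/s
Around a high, pressure-gradient force acts outward with centrifugal, so Coriolis balances both:
fV = (1/ρ)|∂P/∂n| + V²/R  →  V² − fR·V + fR·V_g = 0
With fR = 1.10×10⁻⁴ × 525×10³ m = 57.8 m/s:
V = [fR − √((fR)² − 4 fR V_g)]/2 = [57.8 − √(57.8² − 4×57.8×3.88)]/2 = 4.18 m/s
Supergeostrophic (V > V_g = 3.88 m/s), as expected around a high.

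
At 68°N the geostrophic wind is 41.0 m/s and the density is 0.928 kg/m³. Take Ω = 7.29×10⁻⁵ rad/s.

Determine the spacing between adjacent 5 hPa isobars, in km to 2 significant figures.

Coriolis parameter at 68°N:
f = 2Ω sin φ = 2 × 7.29×10⁻⁵ × sin 68° = 1.35×10⁻⁴ s⁻¹
Geostrophic balance rearranged: |∂P/∂n| = f ρ V_g
|∂P/∂n| = 1.35×10⁻⁴ × 0.928 × 41.0 = 5.14×10⁻³ Pa/m
Isobar spacing: Δn = ΔP/|∂P/∂n| = 500 Pa / 5.14×10⁻³ Pa/m = 97211 m ≈ 97 km

97 km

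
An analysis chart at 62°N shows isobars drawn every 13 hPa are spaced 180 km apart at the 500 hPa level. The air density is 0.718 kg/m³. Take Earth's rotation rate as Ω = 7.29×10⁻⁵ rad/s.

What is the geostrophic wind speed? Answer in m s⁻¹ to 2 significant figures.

78 m s⁻¹

Coriolis parameter at 62°N:
f = 2Ω sin φ = 2 × 7.29×10⁻⁵ × sin 62° = 1.29×10⁻⁴ s⁻¹
Pressure gradient: |∂P/∂n| = 1300 Pa / 180000 m = 7.22×10⁻³ Pa/m
Geostrophic balance (pressure-gradient force = Coriolis force):
V_g = (1/(fρ)) |∂P/∂n| = 7.22×10⁻³ / (1.29×10⁻⁴ × 0.718) = 78.1 m/s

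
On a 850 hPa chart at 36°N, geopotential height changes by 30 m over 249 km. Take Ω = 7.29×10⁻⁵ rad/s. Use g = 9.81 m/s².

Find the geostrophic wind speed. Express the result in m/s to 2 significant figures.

14 m/s

Coriolis parameter at 36°N:
f = 2Ω sin φ = 2 × 7.29×10⁻⁵ × sin 36° = 8.57×10⁻⁵ s⁻¹
Height gradient: |∂Z/∂n| = 30 m / 249000 m = 1.20×10⁻⁴
On a pressure surface, geostrophic balance gives V_g = (g/f)|∂Z/∂n|:
V_g = 9.81 × 1.20×10⁻⁴ / 8.57×10⁻⁵ = 13.8 m/s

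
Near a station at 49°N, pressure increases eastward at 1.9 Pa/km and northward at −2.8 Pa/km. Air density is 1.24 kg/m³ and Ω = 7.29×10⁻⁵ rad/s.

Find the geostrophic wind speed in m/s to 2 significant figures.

25 m/s

Coriolis parameter at 49°N:
f = 2Ω sin φ = 2 × 7.29×10⁻⁵ × sin 49° = 1.10×10⁻⁴ s⁻¹
Component geostrophic relations (x east, y north):
u_g = −(1/(fρ)) ∂P/∂y,  v_g = (1/(fρ)) ∂P/∂x
u_g = −(−2.8×10⁻³)/(1.10×10⁻⁴ × 1.24) = 20.5 m/s;  v_g = (1.9×10⁻³)/(1.10×10⁻⁴ × 1.24) = 13.9 m/s
|V_g| = √(u_g² + v_g²) = 24.8 m/s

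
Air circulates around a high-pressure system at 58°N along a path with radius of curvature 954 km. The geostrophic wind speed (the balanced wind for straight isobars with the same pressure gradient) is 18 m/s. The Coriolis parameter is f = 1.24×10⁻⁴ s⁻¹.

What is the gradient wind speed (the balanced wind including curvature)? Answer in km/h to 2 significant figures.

Around a high, pressure-gradient force acts outward with centrifugal, so Coriolis balances both:
fV = (1/ρ)|∂P/∂n| + V²/R  →  V² − fR·V + fR·V_g = 0
With fR = 1.24×10⁻⁴ × 954×10³ m = 118 m/s:
V = [fR − √((fR)² − 4 fR V_g)]/2 = [118 − √(118² − 4×118×18)]/2 = 22.1 m/s
Supergeostrophic (V > V_g = 18 m/s), as expected around a high.
Converting: 22.1 m/s × 3.6 = 80 km/h

80 km/h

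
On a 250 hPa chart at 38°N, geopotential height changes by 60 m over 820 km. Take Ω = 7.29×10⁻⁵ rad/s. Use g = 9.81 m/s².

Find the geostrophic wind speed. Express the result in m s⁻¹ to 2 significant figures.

Coriolis parameter at 38°N:
f = 2Ω sin φ = 2 × 7.29×10⁻⁵ × sin 38° = 8.98×10⁻⁵ s⁻¹
Height gradient: |∂Z/∂n| = 60 m / 820000 m = 7.32×10⁻⁵
On a pressure surface, geostrophic balance gives V_g = (g/f)|∂Z/∂n|:
V_g = 9.81 × 7.32×10⁻⁵ / 8.98×10⁻⁵ = 8.00 m/s

8.0 m s⁻¹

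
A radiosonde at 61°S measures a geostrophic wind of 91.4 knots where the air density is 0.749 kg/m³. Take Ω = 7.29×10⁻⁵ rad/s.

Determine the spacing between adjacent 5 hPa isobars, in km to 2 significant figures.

110 km

Coriolis parameter at 61°S:
f = 2Ω sin φ = 2 × 7.29×10⁻⁵ × sin 61° = 1.28×10⁻⁴ s⁻¹
Wind speed in SI: 91.4 knots = 47.0 m/s
Geostrophic balance rearranged: |∂P/∂n| = f ρ V_g
|∂P/∂n| = 1.28×10⁻⁴ × 0.749 × 47.0 = 4.49×10⁻³ Pa/m
Isobar spacing: Δn = ΔP/|∂P/∂n| = 500 Pa / 4.49×10⁻³ Pa/m = 111334 m ≈ 110 km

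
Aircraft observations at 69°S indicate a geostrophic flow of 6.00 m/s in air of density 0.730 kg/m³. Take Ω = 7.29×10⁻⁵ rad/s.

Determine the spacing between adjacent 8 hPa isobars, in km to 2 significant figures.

1300 km

Coriolis parameter at 69°S:
f = 2Ω sin φ = 2 × 7.29×10⁻⁵ × sin 69° = 1.36×10⁻⁴ s⁻¹
Geostrophic balance rearranged: |∂P/∂n| = f ρ V_g
|∂P/∂n| = 1.36×10⁻⁴ × 0.730 × 6.00 = 5.96×10⁻⁴ Pa/m
Isobar spacing: Δn = ΔP/|∂P/∂n| = 800 Pa / 5.96×10⁻⁴ Pa/m = 1341858 m ≈ 1300 km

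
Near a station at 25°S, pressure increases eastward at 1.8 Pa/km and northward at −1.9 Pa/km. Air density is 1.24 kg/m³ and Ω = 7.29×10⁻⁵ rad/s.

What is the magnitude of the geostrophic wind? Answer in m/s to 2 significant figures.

34 m/s

Coriolis parameter at 25°S:
f = 2Ω sin φ = 2 × 7.29×10⁻⁵ × sin 25° = 6.16×10⁻⁵ s⁻¹
In the Southern Hemisphere f is negative: f = −6.16×10⁻⁵ s⁻¹.
Component geostrophic relations (x east, y north):
u_g = −(1/(fρ)) ∂P/∂y,  v_g = (1/(fρ)) ∂P/∂x
u_g = −(−1.9×10⁻³)/(−6.16×10⁻⁵ × 1.24) = −24.9 m/s;  v_g = (1.8×10⁻³)/(−6.16×10⁻⁵ × 1.24) = −23.6 m/s
|V_g| = √(u_g² + v_g²) = 34.3 m/s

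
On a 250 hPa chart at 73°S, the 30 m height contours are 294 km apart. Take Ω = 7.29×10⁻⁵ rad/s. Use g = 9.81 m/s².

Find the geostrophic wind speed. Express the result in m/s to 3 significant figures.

Coriolis parameter at 73°S:
f = 2Ω sin φ = 2 × 7.29×10⁻⁵ × sin 73° = 1.39×10⁻⁴ s⁻¹
Height gradient: |∂Z/∂n| = 30 m / 294000 m = 1.02×10⁻⁴
On a pressure surface, geostrophic balance gives V_g = (g/f)|∂Z/∂n|:
V_g = 9.81 × 1.02×10⁻⁴ / 1.39×10⁻⁴ = 7.18 m/s

7.18 m/s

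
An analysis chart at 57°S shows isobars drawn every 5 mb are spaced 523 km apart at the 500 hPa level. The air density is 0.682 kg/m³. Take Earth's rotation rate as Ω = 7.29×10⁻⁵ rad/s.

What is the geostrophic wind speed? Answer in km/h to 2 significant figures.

Coriolis parameter at 57°S:
f = 2Ω sin φ = 2 × 7.29×10⁻⁵ × sin 57° = 1.22×10⁻⁴ s⁻¹
Pressure gradient: |∂P/∂n| = 500 Pa / 523000 m = 9.56×10⁻⁴ Pa/m
Geostrophic balance (pressure-gradient force = Coriolis force):
V_g = (1/(fρ)) |∂P/∂n| = 9.56×10⁻⁴ / (1.22×10⁻⁴ × 0.682) = 11.5 m/s
Converting: 11.5 m/s × 3.6 = 41 km/h

41 km/h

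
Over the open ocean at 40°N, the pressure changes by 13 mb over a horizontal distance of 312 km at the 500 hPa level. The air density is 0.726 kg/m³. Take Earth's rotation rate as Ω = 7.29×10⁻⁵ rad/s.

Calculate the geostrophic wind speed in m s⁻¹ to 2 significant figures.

61 m s⁻¹

Coriolis parameter at 40°N:
f = 2Ω sin φ = 2 × 7.29×10⁻⁵ × sin 40° = 9.37×10⁻⁵ s⁻¹
Pressure gradient: |∂P/∂n| = 1300 Pa / 312000 m = 4.17×10⁻³ Pa/m
Geostrophic balance (pressure-gradient force = Coriolis force):
V_g = (1/(fρ)) |∂P/∂n| = 4.17×10⁻³ / (9.37×10⁻⁵ × 0.726) = 61.2 m/s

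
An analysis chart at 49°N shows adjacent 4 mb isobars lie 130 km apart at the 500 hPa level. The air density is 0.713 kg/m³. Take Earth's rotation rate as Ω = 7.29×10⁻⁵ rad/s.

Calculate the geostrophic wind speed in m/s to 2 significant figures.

39 m/s

Coriolis parameter at 49°N:
f = 2Ω sin φ = 2 × 7.29×10⁻⁵ × sin 49° = 1.10×10⁻⁴ s⁻¹
Pressure gradient: |∂P/∂n| = 400 Pa / 130000 m = 3.08×10⁻³ Pa/m
Geostrophic balance (pressure-gradient force = Coriolis force):
V_g = (1/(fρ)) |∂P/∂n| = 3.08×10⁻³ / (1.10×10⁻⁴ × 0.713) = 39.2 m/s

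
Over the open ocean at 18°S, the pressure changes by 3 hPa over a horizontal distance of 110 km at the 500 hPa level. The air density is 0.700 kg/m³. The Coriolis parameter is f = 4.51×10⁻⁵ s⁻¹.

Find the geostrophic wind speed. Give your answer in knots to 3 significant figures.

168 knots

Pressure gradient: |∂P/∂n| = 300 Pa / 110000 m = 2.73×10⁻³ Pa/m
Geostrophic balance (pressure-gradient force = Coriolis force):
V_g = (1/(fρ)) |∂P/∂n| = 2.73×10⁻³ / (4.51×10⁻⁵ × 0.700) = 86.4 m/s
Converting: 86.4 m/s × 1.944 = 168 knots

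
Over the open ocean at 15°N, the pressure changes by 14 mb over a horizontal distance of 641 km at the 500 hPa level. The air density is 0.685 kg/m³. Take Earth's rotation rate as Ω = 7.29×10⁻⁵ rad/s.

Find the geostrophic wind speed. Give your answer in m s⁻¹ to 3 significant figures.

Coriolis parameter at 15°N:
f = 2Ω sin φ = 2 × 7.29×10⁻⁵ × sin 15° = 3.77×10⁻⁵ s⁻¹
Pressure gradient: |∂P/∂n| = 1400 Pa / 641000 m = 2.18×10⁻³ Pa/m
Geostrophic balance (pressure-gradient force = Coriolis force):
V_g = (1/(fρ)) |∂P/∂n| = 2.18×10⁻³ / (3.77×10⁻⁵ × 0.685) = 84.5 m/s

84.5 m s⁻¹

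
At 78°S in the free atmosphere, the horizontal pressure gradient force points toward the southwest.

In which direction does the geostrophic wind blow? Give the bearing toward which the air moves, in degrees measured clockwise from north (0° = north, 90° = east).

135°

The pressure-gradient force points toward the southwest (bearing 225°).
Geostrophic balance: in the Southern Hemisphere the Coriolis force deflects motion to the left, so the geostrophic wind blows 90° to the left of the pressure-gradient force (low pressure on the right).
Rotating 225° by 90° counterclockwise gives 135° — the wind blows toward the southeast.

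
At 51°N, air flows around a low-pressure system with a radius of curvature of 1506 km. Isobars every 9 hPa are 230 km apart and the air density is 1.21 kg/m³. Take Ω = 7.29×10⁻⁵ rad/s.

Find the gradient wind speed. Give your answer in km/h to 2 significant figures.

90 km/h

Coriolis parameter at 51°N:
f = 2Ω sin φ = 2 × 7.29×10⁻⁵ × sin 51° = 1.13×10⁻⁴ s⁻¹
Pressure gradient: |∂P/∂n| = 900 Pa / 230000 m = 3.91×10⁻³ Pa/m
Geostrophic speed: V_g = |∂P/∂n|/(fρ) = 3.91×10⁻³/(1.13×10⁻⁴ × 1.21) = 28.5 m/s
Around a low, centrifugal force acts outward with Coriolis, so pressure-gradient force balances both:
(1/ρ)|∂P/∂n| = fV + V²/R  →  V² + fR·V − fR·V_g = 0
With fR = 1.13×10⁻⁴ × 1506×10³ m = 171 m/s:
V = [−fR + √((fR)² + 4 fR V_g)]/2 = [−171 + √(171² + 4×171×28.5)]/2 = 24.9 m/s
Subgeostrophic (V < V_g = 28.5 m/s), as expected around a low.
Converting: 24.9 m/s × 3.6 = 90 km/h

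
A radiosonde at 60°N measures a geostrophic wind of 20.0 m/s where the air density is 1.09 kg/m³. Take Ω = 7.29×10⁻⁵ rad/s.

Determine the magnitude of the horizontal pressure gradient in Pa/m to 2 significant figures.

Coriolis parameter at 60°N:
f = 2Ω sin φ = 2 × 7.29×10⁻⁵ × sin 60° = 1.26×10⁻⁴ s⁻¹
Geostrophic balance rearranged: |∂P/∂n| = f ρ V_g
|∂P/∂n| = 1.26×10⁻⁴ × 1.09 × 20.0 = 2.75×10⁻³ Pa/m

2.8×10⁻³ Pa/m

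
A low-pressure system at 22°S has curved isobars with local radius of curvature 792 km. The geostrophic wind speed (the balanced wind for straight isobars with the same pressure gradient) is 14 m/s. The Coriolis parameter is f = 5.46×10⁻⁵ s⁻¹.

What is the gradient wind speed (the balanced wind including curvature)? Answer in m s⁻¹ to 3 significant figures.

Around a low, centrifugal force acts outward with Coriolis, so pressure-gradient force balances both:
(1/ρ)|∂P/∂n| = fV + V²/R  →  V² + fR·V − fR·V_g = 0
With fR = 5.46×10⁻⁵ × 792×10³ m = 43.2 m/s:
V = [−fR + √((fR)² + 4 fR V_g)]/2 = [−43.2 + √(43.2² + 4×43.2×14)]/2 = 11.1 m/s
Subgeostrophic (V < V_g = 14 m/s), as expected around a low.

11.1 m s⁻¹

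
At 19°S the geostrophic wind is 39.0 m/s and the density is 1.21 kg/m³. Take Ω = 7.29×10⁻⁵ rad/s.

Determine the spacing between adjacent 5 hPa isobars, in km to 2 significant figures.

Coriolis parameter at 19°S:
f = 2Ω sin φ = 2 × 7.29×10⁻⁵ × sin 19° = 4.75×10⁻⁵ s⁻¹
Geostrophic balance rearranged: |∂P/∂n| = f ρ V_g
|∂P/∂n| = 4.75×10⁻⁵ × 1.21 × 39.0 = 2.24×10⁻³ Pa/m
Isobar spacing: Δn = ΔP/|∂P/∂n| = 500 Pa / 2.24×10⁻³ Pa/m = 223214 m ≈ 220 km

220 km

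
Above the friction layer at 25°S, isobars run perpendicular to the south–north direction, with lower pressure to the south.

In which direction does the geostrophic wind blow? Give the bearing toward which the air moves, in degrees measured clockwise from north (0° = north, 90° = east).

090°

The pressure-gradient force points toward the south (bearing 180°).
Geostrophic balance: in the Southern Hemisphere the Coriolis force deflects motion to the left, so the geostrophic wind blows 90° to the left of the pressure-gradient force (low pressure on the right).
Rotating 180° by 90° counterclockwise gives 090° — the wind blows toward the east.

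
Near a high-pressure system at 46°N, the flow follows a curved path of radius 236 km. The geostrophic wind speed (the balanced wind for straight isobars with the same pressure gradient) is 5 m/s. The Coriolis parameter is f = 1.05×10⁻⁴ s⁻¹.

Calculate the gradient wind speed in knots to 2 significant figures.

14 knots

Around a high, pressure-gradient force acts outward with centrifugal, so Coriolis balances both:
fV = (1/ρ)|∂P/∂n| + V²/R  →  V² − fR·V + fR·V_g = 0
With fR = 1.05×10⁻⁴ × 236×10³ m = 24.8 m/s:
V = [fR − √((fR)² − 4 fR V_g)]/2 = [24.8 − √(24.8² − 4×24.8×5)]/2 = 6.95 m/s
Supergeostrophic (V > V_g = 5 m/s), as expected around a high.
Converting: 6.95 m/s × 1.944 = 14 knots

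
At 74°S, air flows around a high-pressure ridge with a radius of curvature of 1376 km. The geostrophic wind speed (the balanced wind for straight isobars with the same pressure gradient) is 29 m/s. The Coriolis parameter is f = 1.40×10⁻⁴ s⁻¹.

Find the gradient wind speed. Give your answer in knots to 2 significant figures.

69 knots

Around a high, pressure-gradient force acts outward with centrifugal, so Coriolis balances both:
fV = (1/ρ)|∂P/∂n| + V²/R  →  V² − fR·V + fR·V_g = 0
With fR = 1.40×10⁻⁴ × 1376×10³ m = 193 m/s:
V = [fR − √((fR)² − 4 fR V_g)]/2 = [193 − √(193² − 4×193×29)]/2 = 35.6 m/s
Supergeostrophic (V > V_g = 29 m/s), as expected around a high.
Converting: 35.6 m/s × 1.944 = 69 knots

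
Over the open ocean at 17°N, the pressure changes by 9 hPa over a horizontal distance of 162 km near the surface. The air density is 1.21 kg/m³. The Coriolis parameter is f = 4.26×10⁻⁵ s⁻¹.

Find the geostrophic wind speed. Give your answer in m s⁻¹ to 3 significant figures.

Pressure gradient: |∂P/∂n| = 900 Pa / 162000 m = 5.56×10⁻³ Pa/m
Geostrophic balance (pressure-gradient force = Coriolis force):
V_g = (1/(fρ)) |∂P/∂n| = 5.56×10⁻³ / (4.26×10⁻⁵ × 1.21) = 108 m/s

108 m s⁻¹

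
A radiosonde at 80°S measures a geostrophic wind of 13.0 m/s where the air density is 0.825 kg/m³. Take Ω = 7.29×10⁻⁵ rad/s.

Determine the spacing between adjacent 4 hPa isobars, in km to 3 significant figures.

260 km

Coriolis parameter at 80°S:
f = 2Ω sin φ = 2 × 7.29×10⁻⁵ × sin 80° = 1.44×10⁻⁴ s⁻¹
Geostrophic balance rearranged: |∂P/∂n| = f ρ V_g
|∂P/∂n| = 1.44×10⁻⁴ × 0.825 × 13.0 = 1.54×10⁻³ Pa/m
Isobar spacing: Δn = ΔP/|∂P/∂n| = 400 Pa / 1.54×10⁻³ Pa/m = 259749 m ≈ 260 km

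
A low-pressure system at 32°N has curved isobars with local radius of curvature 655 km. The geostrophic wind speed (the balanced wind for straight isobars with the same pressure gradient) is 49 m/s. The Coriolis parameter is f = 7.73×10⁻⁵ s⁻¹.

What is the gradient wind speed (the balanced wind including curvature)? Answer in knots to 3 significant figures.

Around a low, centrifugal force acts outward with Coriolis, so pressure-gradient force balances both:
(1/ρ)|∂P/∂n| = fV + V²/R  →  V² + fR·V − fR·V_g = 0
With fR = 7.73×10⁻⁵ × 655×10³ m = 50.6 m/s:
V = [−fR + √((fR)² + 4 fR V_g)]/2 = [−50.6 + √(50.6² + 4×50.6×49)]/2 = 30.6 m/s
Subgeostrophic (V < V_g = 49 m/s), as expected around a low.
Converting: 30.6 m/s × 1.944 = 59.4 knots

59.4 knots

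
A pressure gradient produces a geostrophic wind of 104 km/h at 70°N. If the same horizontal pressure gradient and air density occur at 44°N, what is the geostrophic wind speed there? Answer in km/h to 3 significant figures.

With the same pressure gradient and density, V_g ∝ 1/f ∝ 1/sin φ.
V₂ = V₁ · sin φ₁ / sin φ₂ = 104 × sin 70° / sin 44°
V₂ = 104 × 0.9397/0.6947 = 141 km/h

141 km/h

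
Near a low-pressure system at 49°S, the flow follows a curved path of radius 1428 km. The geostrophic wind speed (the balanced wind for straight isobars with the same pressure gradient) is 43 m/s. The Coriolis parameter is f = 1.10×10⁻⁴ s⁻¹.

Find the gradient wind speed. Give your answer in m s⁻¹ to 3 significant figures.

35.1 m s⁻¹

Around a low, centrifugal force acts outward with Coriolis, so pressure-gradient force balances both:
(1/ρ)|∂P/∂n| = fV + V²/R  →  V² + fR·V − fR·V_g = 0
With fR = 1.10×10⁻⁴ × 1428×10³ m = 157 m/s:
V = [−fR + √((fR)² + 4 fR V_g)]/2 = [−157 + √(157² + 4×157×43)]/2 = 35.1 m/s
Subgeostrophic (V < V_g = 43 m/s), as expected around a low.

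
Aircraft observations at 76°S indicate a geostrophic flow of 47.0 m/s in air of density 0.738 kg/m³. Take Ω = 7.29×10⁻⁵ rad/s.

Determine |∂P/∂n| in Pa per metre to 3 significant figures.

4.91×10⁻³ Pa/m

Coriolis parameter at 76°S:
f = 2Ω sin φ = 2 × 7.29×10⁻⁵ × sin 76° = 1.41×10⁻⁴ s⁻¹
Geostrophic balance rearranged: |∂P/∂n| = f ρ V_g
|∂P/∂n| = 1.41×10⁻⁴ × 0.738 × 47.0 = 4.91×10⁻³ Pa/m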